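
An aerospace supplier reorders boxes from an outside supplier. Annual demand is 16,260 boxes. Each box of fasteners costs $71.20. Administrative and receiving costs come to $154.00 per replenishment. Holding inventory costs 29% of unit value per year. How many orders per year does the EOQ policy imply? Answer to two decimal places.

Holding cost H = 0.29 × $71.20 = $20.6480 per unit per year.
The optimal lot size = √(2DS/H) = √(2 × 16,260 × 154 / 20.648) ≈ 492.49.
Orders per year = D / Q* = 16,260 / 492.49 ≈ 33.016.

N ≈ 33.02 orders per year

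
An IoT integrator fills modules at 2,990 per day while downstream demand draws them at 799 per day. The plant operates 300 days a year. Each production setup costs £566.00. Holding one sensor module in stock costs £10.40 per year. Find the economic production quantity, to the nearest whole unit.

Q* ≈ 5,967 modules

Annual demand D = 799 × 300 = 239,700.
Production build-up factor (1 − d/p) = 1 − 799/2,990 = 0.7328.
Q* = √(2DS / (H(1 − d/p))) = √(2 × 239,700 × 566 / (10.4 × 0.7328)).
= √(271,340,400 / 7.6209) ≈ 5966.985.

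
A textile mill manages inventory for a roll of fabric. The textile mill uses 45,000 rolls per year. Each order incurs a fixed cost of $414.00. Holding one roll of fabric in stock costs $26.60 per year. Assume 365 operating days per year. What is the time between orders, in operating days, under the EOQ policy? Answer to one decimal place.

T ≈ 9.6 days

EOQ = √(2DS/H) = √(2 × 45,000 × 414 / 26.6) ≈ 1183.53.
Cycle time = Q*/D × 365 = 1183.53 / 45,000 × 365 ≈ 9.600 days.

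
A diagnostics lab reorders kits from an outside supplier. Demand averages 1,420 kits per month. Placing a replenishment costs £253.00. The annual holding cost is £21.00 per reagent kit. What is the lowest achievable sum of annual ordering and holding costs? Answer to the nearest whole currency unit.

TC* ≈ £13,456

Annual demand D = 1,420 × 12 = 17,040.
EOQ = √(2DS/H) = √(2 × 17,040 × 253 / 21) ≈ 640.77.
At Q*, ordering cost (D/Q*)S equals holding cost (Q*/2)H, each = √(DSH/2).
Minimum total = √(2DSH) = √(2 × 17,040 × 253 × 21) ≈ 13456.115.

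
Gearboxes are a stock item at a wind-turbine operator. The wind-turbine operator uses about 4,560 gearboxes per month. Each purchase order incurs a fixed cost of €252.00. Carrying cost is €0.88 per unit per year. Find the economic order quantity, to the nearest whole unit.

Annual demand D = 4,560 × 12 = 54,720.
EOQ = √(2DS / H) = √(2 × 54,720 × 252 / 0.88).
= √(27,578,880 / 0.88) = √31,339,636.3636 ≈ 5598.182.

Q* ≈ 5,598 gearboxes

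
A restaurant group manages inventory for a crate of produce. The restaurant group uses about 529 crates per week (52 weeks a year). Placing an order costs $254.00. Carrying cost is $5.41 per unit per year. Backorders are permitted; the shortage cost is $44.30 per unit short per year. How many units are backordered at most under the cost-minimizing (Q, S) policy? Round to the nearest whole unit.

S* ≈ 185 crates

Annual demand D = 529 × 52 = 27,508.
With planned backorders, Q* = √(2DS/H) · √((H+B)/B).
√(2DS/H) = √(2 × 27,508 × 254 / 5.41) = 1607.173.
√((H+B)/B) = √((5.41+44.3)/44.3) = 1.0593.
Q* ≈ 1702.483.
S* = Q* · H/(H+B) = 1702.483 × 5.41/49.71 ≈ 185.283.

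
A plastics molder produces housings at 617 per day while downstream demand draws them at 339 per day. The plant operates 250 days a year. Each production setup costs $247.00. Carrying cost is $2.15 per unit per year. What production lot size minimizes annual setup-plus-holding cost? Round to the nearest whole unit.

Annual demand D = 339 × 250 = 84,750.
Production build-up factor (1 − d/p) = 1 − 339/617 = 0.4506.
Q* = √(2DS / (H(1 − d/p))) = √(2 × 84,750 × 247 / (2.15 × 0.4506)).
= √(41,866,500 / 0.9687) ≈ 6574.069.

Q* ≈ 6,574 housings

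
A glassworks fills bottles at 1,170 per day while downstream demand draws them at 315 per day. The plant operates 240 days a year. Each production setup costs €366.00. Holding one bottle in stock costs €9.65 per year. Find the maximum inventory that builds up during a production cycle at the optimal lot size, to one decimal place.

I_max ≈ 2,047.1 bottles

Annual demand D = 315 × 240 = 75,600.
Production build-up factor (1 − d/p) = 1 − 315/1,170 = 0.7308.
Q* = √(2DS / (H(1 − d/p))) = √(2 × 75,600 × 366 / (9.65 × 0.7308)).
= √(55,339,200 / 7.0519) ≈ 2801.320.
Maximum inventory = Q*(1 − d/p) = 2801.320 × 0.7308 ≈ 2047.118.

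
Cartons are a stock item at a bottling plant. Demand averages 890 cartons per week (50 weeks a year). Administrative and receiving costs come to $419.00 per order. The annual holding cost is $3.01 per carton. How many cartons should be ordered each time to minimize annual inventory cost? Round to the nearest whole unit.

Annual demand D = 890 × 50 = 44,500.
EOQ = √(2DS / H) = √(2 × 44,500 × 419 / 3.01).
= √(37,291,000 / 3.01) = √12,389,036.5449 ≈ 3519.806.

Q* ≈ 3,520 cartons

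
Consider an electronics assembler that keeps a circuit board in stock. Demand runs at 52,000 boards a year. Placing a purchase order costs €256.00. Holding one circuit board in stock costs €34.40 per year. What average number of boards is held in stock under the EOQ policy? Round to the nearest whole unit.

Average inventory ≈ 440 boards

The optimal lot size = √(2DS/H) = √(2 × 52,000 × 256 / 34.4) ≈ 879.75.
Average inventory = Q*/2 ≈ 879.75 / 2 = 439.873.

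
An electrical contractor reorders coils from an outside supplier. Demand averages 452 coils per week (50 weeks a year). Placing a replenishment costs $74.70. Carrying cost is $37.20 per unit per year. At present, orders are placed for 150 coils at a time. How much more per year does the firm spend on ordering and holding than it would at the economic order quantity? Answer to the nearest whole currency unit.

Extra cost ≈ $2,838 per year

Annual demand D = 452 × 50 = 22,600.
EOQ = √(2DS/H) = √(2 × 22,600 × 74.7 / 37.2) ≈ 301.27.
Cost at Q* = (D/Q*)S + (Q*/2)H = √(2DSH) ≈ $11,207.30.
Cost at Q = 150: (22,600/150)×74.7 + (150/2)×37.2 = $11,254.80 + $2,790.00 = $14,044.80.
Excess = $14,044.80 − $11,207.30 = $2,837.50.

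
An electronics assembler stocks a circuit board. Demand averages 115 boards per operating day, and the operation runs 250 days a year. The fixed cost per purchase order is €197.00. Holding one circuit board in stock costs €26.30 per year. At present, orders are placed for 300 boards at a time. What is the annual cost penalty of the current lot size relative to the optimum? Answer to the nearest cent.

Annual demand D = 115 × 250 = 28,750.
EOQ = √(2DS/H) = √(2 × 28,750 × 197 / 26.3) ≈ 656.28.
Cost at Q* = (D/Q*)S + (Q*/2)H = √(2DSH) ≈ €17,260.16.
Cost at Q = 300: (28,750/300)×197 + (300/2)×26.3 = €18,879.17 + €3,945.00 = €22,824.17.
Excess = €22,824.17 − €17,260.16 = €5,564.00.

Extra cost ≈ €5,564.00 per year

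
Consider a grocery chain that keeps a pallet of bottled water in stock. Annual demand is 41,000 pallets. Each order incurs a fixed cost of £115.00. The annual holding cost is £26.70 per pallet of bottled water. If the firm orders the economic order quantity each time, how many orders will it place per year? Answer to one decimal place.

N ≈ 69.0 orders per year

EOQ = √(2DS/H) = √(2 × 41,000 × 115 / 26.7) ≈ 594.29.
Orders per year = D / Q* = 41,000 / 594.29 ≈ 68.990.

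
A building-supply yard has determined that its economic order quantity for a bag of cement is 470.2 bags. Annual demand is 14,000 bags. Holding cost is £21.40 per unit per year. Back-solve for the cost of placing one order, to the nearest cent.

Squaring Q* = √(2DS/H) gives Q*² = 2DS/H.
From Q* = √(2DS/H): S = Q*²H / (2D) = 470.2² × 21.4 / (2 × 14,000) = 168.9744.

S ≈ £168.97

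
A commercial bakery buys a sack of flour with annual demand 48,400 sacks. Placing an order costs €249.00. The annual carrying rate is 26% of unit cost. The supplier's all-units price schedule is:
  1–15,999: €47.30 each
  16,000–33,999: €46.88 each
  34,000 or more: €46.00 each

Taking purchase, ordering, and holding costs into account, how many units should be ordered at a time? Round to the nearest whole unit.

Q* ≈ 1,400 sacks

Holding cost per unit per year at price C is H = 0.26·C.
Candidates are each tier's EOQ (if it falls in that tier) and each price-break quantity.
EOQ at €47.30 = 1400.0 (feasible in tier 1): TC = 48,400×€47.30 + (48,400/1400.0)×249 + (1400.0/2)×0.26×€47.30 = €2,306,536.89.
EOQ at €46.88 = 1406.2 < 16000, so use break Q=16000: TC = 48,400×€46.88 + (48,400/16000.0)×249 + (16000.0/2)×0.26×€46.88 = €2,367,255.62.
EOQ at €46.00 = 1419.6 < 34000, so use break Q=34000: TC = 48,400×€46.00 + (48,400/34000.0)×249 + (34000.0/2)×0.26×€46.00 = €2,430,074.46.
Lowest total cost is €2,306,536.89 at Q = 1400.0.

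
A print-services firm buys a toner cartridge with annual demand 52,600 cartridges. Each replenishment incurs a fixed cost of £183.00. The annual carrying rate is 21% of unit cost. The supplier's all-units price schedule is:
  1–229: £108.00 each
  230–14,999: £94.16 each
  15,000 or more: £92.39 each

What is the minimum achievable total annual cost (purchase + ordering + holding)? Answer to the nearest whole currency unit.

TC* ≈ £4,972,327

Holding cost per unit per year at price C is H = 0.21·C.
Candidates are each tier's EOQ (if it falls in that tier) and each price-break quantity.
Tier 1 (£108.00): EOQ = 921.3 exceeds tier's upper bound 229, so this tier is dominated.
EOQ at £94.16 = 986.7 (feasible in tier 2): TC = 52,600×£94.16 + (52,600/986.7)×183 + (986.7/2)×0.21×£94.16 = £4,972,326.85.
EOQ at £92.39 = 996.1 < 15000, so use break Q=15000: TC = 52,600×£92.39 + (52,600/15000.0)×183 + (15000.0/2)×0.21×£92.39 = £5,005,869.97.
Lowest total cost among the candidates is at Q = 986.7.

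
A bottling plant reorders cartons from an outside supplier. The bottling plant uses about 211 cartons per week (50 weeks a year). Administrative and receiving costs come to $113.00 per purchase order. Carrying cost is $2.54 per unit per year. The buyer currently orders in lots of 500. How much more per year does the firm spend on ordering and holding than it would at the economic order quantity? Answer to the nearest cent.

Annual demand D = 211 × 50 = 10,550.
EOQ = √(2DS/H) = √(2 × 10,550 × 113 / 2.54) ≈ 968.87.
Cost at Q* = (D/Q*)S + (Q*/2)H = √(2DSH) ≈ $2,460.92.
Cost at Q = 500: (10,550/500)×113 + (500/2)×2.54 = $2,384.30 + $635.00 = $3,019.30.
Excess = $3,019.30 − $2,460.92 = $558.38.

Extra cost ≈ $558.38 per year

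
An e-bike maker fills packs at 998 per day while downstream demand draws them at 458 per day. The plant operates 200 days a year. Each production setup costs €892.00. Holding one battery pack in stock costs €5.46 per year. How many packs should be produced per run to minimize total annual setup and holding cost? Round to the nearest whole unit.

Annual demand D = 458 × 200 = 91,600.
Production build-up factor (1 − d/p) = 1 − 458/998 = 0.5411.
Q* = √(2DS / (H(1 − d/p))) = √(2 × 91,600 × 892 / (5.46 × 0.5411)).
= √(163,414,400 / 2.9543) ≈ 7437.333.

Q* ≈ 7,437 packs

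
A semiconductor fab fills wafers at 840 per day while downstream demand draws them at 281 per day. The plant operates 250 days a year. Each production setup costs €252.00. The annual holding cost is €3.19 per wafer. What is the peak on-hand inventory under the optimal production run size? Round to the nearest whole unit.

Annual demand D = 281 × 250 = 70,250.
Production build-up factor (1 − d/p) = 1 − 281/840 = 0.6655.
Q* = √(2DS / (H(1 − d/p))) = √(2 × 70,250 × 252 / (3.19 × 0.6655)).
= √(35,406,000 / 2.1229) ≈ 4083.916.
Maximum inventory = Q*(1 − d/p) = 4083.916 × 0.6655 ≈ 2717.749.

I_max ≈ 2,718 wafers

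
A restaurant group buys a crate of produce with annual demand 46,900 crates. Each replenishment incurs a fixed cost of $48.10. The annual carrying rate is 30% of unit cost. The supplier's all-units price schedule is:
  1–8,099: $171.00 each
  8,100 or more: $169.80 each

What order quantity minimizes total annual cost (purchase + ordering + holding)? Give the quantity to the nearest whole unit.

Q* ≈ 297 crates

Holding cost per unit per year at price C is H = 0.30·C.
Evaluate total cost at each tier's feasible EOQ or, if the EOQ is below the tier, at the tier's minimum quantity.
EOQ at $171.00 = 296.6 (feasible in tier 1): TC = 46,900×$171.00 + (46,900/296.6)×48.1 + (296.6/2)×0.30×$171.00 = $8,035,113.62.
EOQ at $169.80 = 297.6 < 8100, so use break Q=8100: TC = 46,900×$169.80 + (46,900/8100.0)×48.1 + (8100.0/2)×0.30×$169.80 = $8,170,205.50.
Lowest total cost is $8,035,113.62 at Q = 296.6.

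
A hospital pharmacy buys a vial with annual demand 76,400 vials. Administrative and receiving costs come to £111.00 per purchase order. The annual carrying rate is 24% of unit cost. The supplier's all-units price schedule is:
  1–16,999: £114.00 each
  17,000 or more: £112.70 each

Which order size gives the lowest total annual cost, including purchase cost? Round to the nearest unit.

Holding cost per unit per year at price C is H = 0.24·C.
Evaluate total cost at each tier's feasible EOQ or, if the EOQ is below the tier, at the tier's minimum quantity.
EOQ at £114.00 = 787.3 (feasible in tier 1): TC = 76,400×£114.00 + (76,400/787.3)×111 + (787.3/2)×0.24×£114.00 = £8,731,141.76.
EOQ at £112.70 = 791.9 < 17000, so use break Q=17000: TC = 76,400×£112.70 + (76,400/17000.0)×111 + (17000.0/2)×0.24×£112.70 = £8,840,686.85.
Lowest total cost is £8,731,141.76 at Q = 787.3.

Q* ≈ 787 vials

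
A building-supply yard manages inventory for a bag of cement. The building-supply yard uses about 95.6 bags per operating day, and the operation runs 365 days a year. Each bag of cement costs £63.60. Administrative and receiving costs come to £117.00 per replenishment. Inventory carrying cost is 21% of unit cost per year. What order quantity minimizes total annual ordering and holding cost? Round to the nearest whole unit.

Q* ≈ 782 bags

Annual demand D = 95.6 × 365 = 34,894.
Holding cost H = 0.21 × £63.60 = £13.3560 per unit per year.
EOQ = √(2DS / H) = √(2 × 34,894 × 117 / 13.356).
= √(8,165,196 / 13.356) = √611,350.4043 ≈ 781.889.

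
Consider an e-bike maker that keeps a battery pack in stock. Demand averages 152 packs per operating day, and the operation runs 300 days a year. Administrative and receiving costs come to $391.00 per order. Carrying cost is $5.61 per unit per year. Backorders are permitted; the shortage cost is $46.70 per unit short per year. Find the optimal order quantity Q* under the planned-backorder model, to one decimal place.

Q* ≈ 2,668.3 packs

Annual demand D = 152 × 300 = 45,600.
With planned backorders, Q* = √(2DS/H) · √((H+B)/B).
√(2DS/H) = √(2 × 45,600 × 391 / 5.61) = 2521.183.
√((H+B)/B) = √((5.61+46.7)/46.7) = 1.0584.
Q* ≈ 2668.322.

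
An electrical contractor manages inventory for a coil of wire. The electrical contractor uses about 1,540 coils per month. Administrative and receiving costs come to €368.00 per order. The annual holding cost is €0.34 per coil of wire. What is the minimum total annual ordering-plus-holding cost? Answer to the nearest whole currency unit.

Annual demand D = 1,540 × 12 = 18,480.
Q* = √(2DS/H) = √(2 × 18,480 × 368 / 0.34) ≈ 6324.85.
At Q*, ordering cost (D/Q*)S equals holding cost (Q*/2)H, each = √(DSH/2).
Minimum total = √(2DSH) = √(2 × 18,480 × 368 × 0.34) ≈ 2150.450.

TC* ≈ €2,150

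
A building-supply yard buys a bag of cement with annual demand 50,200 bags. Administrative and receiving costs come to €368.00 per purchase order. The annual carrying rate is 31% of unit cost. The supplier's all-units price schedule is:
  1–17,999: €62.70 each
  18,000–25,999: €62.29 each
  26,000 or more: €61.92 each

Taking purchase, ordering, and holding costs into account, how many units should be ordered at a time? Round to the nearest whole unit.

Q* ≈ 1,379 bags

Holding cost per unit per year at price C is H = 0.31·C.
For each price level, check whether its EOQ is feasible; otherwise the best quantity at that price is the breakpoint.
EOQ at €62.70 = 1378.7 (feasible in tier 1): TC = 50,200×€62.70 + (50,200/1378.7)×368 + (1378.7/2)×0.31×€62.70 = €3,174,338.19.
EOQ at €62.29 = 1383.3 < 18000, so use break Q=18000: TC = 50,200×€62.29 + (50,200/18000.0)×368 + (18000.0/2)×0.31×€62.29 = €3,301,773.41.
EOQ at €61.92 = 1387.4 < 26000, so use break Q=26000: TC = 50,200×€61.92 + (50,200/26000.0)×368 + (26000.0/2)×0.31×€61.92 = €3,358,632.12.
Lowest total cost is €3,174,338.19 at Q = 1378.7.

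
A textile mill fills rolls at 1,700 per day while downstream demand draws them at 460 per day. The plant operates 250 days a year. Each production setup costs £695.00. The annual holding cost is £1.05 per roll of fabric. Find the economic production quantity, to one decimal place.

Q* ≈ 14,446.9 rolls

Annual demand D = 460 × 250 = 115,000.
Production build-up factor (1 − d/p) = 1 − 460/1,700 = 0.7294.
Q* = √(2DS / (H(1 − d/p))) = √(2 × 115,000 × 695 / (1.05 × 0.7294)).
= √(159,850,000 / 0.7659) ≈ 14446.921.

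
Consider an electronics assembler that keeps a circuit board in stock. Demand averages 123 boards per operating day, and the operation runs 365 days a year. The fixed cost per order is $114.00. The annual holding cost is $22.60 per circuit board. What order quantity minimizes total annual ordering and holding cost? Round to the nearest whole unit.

Annual demand D = 123 × 365 = 44,895.
EOQ = √(2DS / H) = √(2 × 44,895 × 114 / 22.6).
= √(10,236,060 / 22.6) = √452,923.0088 ≈ 672.996.

Q* ≈ 673 boards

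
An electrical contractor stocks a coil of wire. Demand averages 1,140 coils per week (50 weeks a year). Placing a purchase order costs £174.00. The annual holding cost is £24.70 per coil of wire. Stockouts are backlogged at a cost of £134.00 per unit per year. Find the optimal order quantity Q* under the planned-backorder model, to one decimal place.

Q* ≈ 975.2 coils

Annual demand D = 1,140 × 50 = 57,000.
With planned backorders, Q* = √(2DS/H) · √((H+B)/B).
√(2DS/H) = √(2 × 57,000 × 174 / 24.7) = 896.146.
√((H+B)/B) = √((24.7+134)/134) = 1.0883.
Q* ≈ 975.247.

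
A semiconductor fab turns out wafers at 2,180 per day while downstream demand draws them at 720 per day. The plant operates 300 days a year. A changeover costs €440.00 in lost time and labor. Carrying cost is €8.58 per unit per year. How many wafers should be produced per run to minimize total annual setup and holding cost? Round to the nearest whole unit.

Q* ≈ 5,751 wafers

Annual demand D = 720 × 300 = 216,000.
Production build-up factor (1 − d/p) = 1 − 720/2,180 = 0.6697.
Q* = √(2DS / (H(1 − d/p))) = √(2 × 216,000 × 440 / (8.58 × 0.6697)).
= √(190,080,000 / 5.7462) ≈ 5751.437.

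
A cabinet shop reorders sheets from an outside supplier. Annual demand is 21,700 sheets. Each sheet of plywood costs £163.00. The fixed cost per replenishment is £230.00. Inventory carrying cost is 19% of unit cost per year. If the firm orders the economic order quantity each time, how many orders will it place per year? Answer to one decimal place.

Holding cost H = 0.19 × £163.00 = £30.9700 per unit per year.
The optimal lot size = √(2DS/H) = √(2 × 21,700 × 230 / 30.97) ≈ 567.73.
Orders per year = D / Q* = 21,700 / 567.73 ≈ 38.223.

N ≈ 38.2 orders per year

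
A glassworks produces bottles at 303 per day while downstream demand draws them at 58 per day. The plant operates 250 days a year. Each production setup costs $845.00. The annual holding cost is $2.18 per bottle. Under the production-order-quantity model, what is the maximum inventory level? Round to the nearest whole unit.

I_max ≈ 3,015 bottles

Annual demand D = 58 × 250 = 14,500.
Production build-up factor (1 − d/p) = 1 − 58/303 = 0.8086.
Q* = √(2DS / (H(1 − d/p))) = √(2 × 14,500 × 845 / (2.18 × 0.8086)).
= √(24,505,000 / 1.7627) ≈ 3728.528.
Maximum inventory = Q*(1 − d/p) = 3728.528 × 0.8086 ≈ 3014.816.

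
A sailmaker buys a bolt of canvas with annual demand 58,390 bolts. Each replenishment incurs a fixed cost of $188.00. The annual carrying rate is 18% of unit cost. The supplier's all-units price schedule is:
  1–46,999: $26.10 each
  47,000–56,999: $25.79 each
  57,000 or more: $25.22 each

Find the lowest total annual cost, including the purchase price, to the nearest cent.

Holding cost per unit per year at price C is H = 0.18·C.
Evaluate total cost at each tier's feasible EOQ or, if the EOQ is below the tier, at the tier's minimum quantity.
EOQ at $26.10 = 2161.8 (feasible in tier 1): TC = 58,390×$26.10 + (58,390/2161.8)×188 + (2161.8/2)×0.18×$26.10 = $1,534,134.93.
EOQ at $25.79 = 2174.7 < 47000, so use break Q=47000: TC = 58,390×$25.79 + (58,390/47000.0)×188 + (47000.0/2)×0.18×$25.79 = $1,615,203.36.
EOQ at $25.22 = 2199.1 < 57000, so use break Q=57000: TC = 58,390×$25.22 + (58,390/57000.0)×188 + (57000.0/2)×0.18×$25.22 = $1,602,166.98.
Lowest total cost among the candidates is at Q = 2161.8.

TC* ≈ $1,534,134.93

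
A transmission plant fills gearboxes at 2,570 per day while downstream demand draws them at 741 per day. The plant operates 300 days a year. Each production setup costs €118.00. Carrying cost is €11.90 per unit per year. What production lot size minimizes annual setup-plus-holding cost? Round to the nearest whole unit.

Q* ≈ 2,489 gearboxes

Annual demand D = 741 × 300 = 222,300.
Production build-up factor (1 − d/p) = 1 − 741/2,570 = 0.7117.
Q* = √(2DS / (H(1 − d/p))) = √(2 × 222,300 × 118 / (11.9 × 0.7117)).
= √(52,462,800 / 8.4689) ≈ 2488.926.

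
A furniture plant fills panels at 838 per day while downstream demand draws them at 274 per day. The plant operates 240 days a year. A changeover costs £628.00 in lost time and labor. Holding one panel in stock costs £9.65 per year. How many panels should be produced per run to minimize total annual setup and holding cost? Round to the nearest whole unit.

Annual demand D = 274 × 240 = 65,760.
Production build-up factor (1 − d/p) = 1 − 274/838 = 0.6730.
Q* = √(2DS / (H(1 − d/p))) = √(2 × 65,760 × 628 / (9.65 × 0.6730)).
= √(82,594,560 / 6.4947) ≈ 3566.108.

Q* ≈ 3,566 panels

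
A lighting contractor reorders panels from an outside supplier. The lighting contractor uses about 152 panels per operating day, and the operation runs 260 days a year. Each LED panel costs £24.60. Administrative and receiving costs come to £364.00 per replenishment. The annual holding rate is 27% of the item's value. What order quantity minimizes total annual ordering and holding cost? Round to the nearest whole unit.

Q* ≈ 2,081 panels

Annual demand D = 152 × 260 = 39,520.
Holding cost H = 0.27 × £24.60 = £6.6420 per unit per year.
EOQ = √(2DS / H) = √(2 × 39,520 × 364 / 6.642).
= √(28,770,560 / 6.642) = √4,331,610.9606 ≈ 2081.252.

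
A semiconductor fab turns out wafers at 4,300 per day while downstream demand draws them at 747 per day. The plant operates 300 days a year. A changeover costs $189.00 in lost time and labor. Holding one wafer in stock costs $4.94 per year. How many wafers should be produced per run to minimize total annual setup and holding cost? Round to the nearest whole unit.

Q* ≈ 4,556 wafers

Annual demand D = 747 × 300 = 224,100.
Production build-up factor (1 − d/p) = 1 − 747/4,300 = 0.8263.
Q* = √(2DS / (H(1 − d/p))) = √(2 × 224,100 × 189 / (4.94 × 0.8263)).
= √(84,709,800 / 4.0818) ≈ 4555.541.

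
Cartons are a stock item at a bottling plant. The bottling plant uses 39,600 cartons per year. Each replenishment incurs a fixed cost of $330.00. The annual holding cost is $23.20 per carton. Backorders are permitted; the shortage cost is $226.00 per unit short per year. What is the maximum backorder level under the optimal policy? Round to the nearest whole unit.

S* ≈ 104 cartons

With planned backorders, Q* = √(2DS/H) · √((H+B)/B).
√(2DS/H) = √(2 × 39,600 × 330 / 23.2) = 1061.391.
√((H+B)/B) = √((23.2+226)/226) = 1.0501.
Q* ≈ 1114.539.
S* = Q* · H/(H+B) = 1114.539 × 23.2/249.2 ≈ 103.761.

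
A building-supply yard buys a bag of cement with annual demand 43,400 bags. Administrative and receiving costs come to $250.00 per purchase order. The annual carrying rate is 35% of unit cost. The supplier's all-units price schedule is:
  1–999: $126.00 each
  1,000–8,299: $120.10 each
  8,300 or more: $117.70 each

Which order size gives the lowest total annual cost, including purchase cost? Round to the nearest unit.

Q* ≈ 1,000 bags

Holding cost per unit per year at price C is H = 0.35·C.
For each price level, check whether its EOQ is feasible; otherwise the best quantity at that price is the breakpoint.
EOQ at $126.00 = 701.5 (feasible in tier 1): TC = 43,400×$126.00 + (43,400/701.5)×250 + (701.5/2)×0.35×$126.00 = $5,499,334.93.
EOQ at $120.10 = 718.5 < 1000, so use break Q=1000: TC = 43,400×$120.10 + (43,400/1000.0)×250 + (1000.0/2)×0.35×$120.10 = $5,244,207.50.
EOQ at $117.70 = 725.8 < 8300, so use break Q=8300: TC = 43,400×$117.70 + (43,400/8300.0)×250 + (8300.0/2)×0.35×$117.70 = $5,280,446.48.
Lowest total cost is $5,244,207.50 at Q = 1000.0.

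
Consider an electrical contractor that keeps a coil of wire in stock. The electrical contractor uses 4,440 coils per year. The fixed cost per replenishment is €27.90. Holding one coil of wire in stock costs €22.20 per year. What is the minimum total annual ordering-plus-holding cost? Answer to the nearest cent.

EOQ = √(2DS/H) = √(2 × 4,440 × 27.9 / 22.2) ≈ 105.64.
At the optimum the two cost components are equal, so total cost = 2·(Q*/2)H = Q*·H.
Minimum total = √(2DSH) = √(2 × 4,440 × 27.9 × 22.2) ≈ 2345.228.

TC* ≈ €2,345.23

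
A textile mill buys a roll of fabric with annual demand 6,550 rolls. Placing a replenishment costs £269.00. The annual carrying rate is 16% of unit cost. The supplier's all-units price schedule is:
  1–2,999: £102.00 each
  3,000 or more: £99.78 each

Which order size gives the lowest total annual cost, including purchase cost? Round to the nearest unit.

Q* ≈ 465 rolls

Holding cost per unit per year at price C is H = 0.16·C.
Evaluate total cost at each tier's feasible EOQ or, if the EOQ is below the tier, at the tier's minimum quantity.
EOQ at £102.00 = 464.7 (feasible in tier 1): TC = 6,550×£102.00 + (6,550/464.7)×269 + (464.7/2)×0.16×£102.00 = £675,683.54.
EOQ at £99.78 = 469.8 < 3000, so use break Q=3000: TC = 6,550×£99.78 + (6,550/3000.0)×269 + (3000.0/2)×0.16×£99.78 = £678,093.52.
Lowest total cost is £675,683.54 at Q = 464.7.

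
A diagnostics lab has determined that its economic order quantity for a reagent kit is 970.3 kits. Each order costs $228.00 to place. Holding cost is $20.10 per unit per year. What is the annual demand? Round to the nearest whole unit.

Squaring Q* = √(2DS/H) gives Q*² = 2DS/H.
From Q* = √(2DS/H): D = Q*²H / (2S) = 970.3² × 20.1 / (2 × 228) = 41499.539.

D ≈ 41,500 kits per year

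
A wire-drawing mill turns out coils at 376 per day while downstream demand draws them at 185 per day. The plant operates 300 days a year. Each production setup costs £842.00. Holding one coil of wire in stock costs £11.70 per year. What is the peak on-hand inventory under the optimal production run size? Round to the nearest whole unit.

Annual demand D = 185 × 300 = 55,500.
Production build-up factor (1 − d/p) = 1 − 185/376 = 0.5080.
Q* = √(2DS / (H(1 − d/p))) = √(2 × 55,500 × 842 / (11.7 × 0.5080)).
= √(93,462,000 / 5.9434) ≈ 3965.536.
Maximum inventory = Q*(1 − d/p) = 3965.536 × 0.5080 ≈ 2014.408.

I_max ≈ 2,014 coils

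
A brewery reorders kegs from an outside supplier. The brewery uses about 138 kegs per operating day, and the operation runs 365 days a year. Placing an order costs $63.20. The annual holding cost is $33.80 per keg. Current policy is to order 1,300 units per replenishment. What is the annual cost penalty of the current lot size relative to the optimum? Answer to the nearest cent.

Annual demand D = 138 × 365 = 50,370.
EOQ = √(2DS/H) = √(2 × 50,370 × 63.2 / 33.8) ≈ 434.01.
Cost at Q* = (D/Q*)S + (Q*/2)H = √(2DSH) ≈ $14,669.59.
Cost at Q = 1,300: (50,370/1,300)×63.2 + (1,300/2)×33.8 = $2,448.76 + $21,970.00 = $24,418.76.
Excess = $24,418.76 − $14,669.59 = $9,749.17.

Extra cost ≈ $9,749.17 per year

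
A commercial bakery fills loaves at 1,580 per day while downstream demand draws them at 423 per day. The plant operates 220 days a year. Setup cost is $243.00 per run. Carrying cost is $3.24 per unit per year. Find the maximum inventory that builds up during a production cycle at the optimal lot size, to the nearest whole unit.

I_max ≈ 3,197 loaves

Annual demand D = 423 × 220 = 93,060.
Production build-up factor (1 − d/p) = 1 − 423/1,580 = 0.7323.
Q* = √(2DS / (H(1 − d/p))) = √(2 × 93,060 × 243 / (3.24 × 0.7323)).
= √(45,227,160 / 2.3726) ≈ 4366.053.
Maximum inventory = Q*(1 − d/p) = 4366.053 × 0.7323 ≈ 3197.167.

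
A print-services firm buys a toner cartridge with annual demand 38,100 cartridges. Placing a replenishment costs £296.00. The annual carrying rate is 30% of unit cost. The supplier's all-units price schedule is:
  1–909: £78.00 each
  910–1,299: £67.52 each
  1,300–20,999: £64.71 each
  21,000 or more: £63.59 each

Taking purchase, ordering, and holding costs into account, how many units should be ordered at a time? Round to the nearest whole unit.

Holding cost per unit per year at price C is H = 0.30·C.
Evaluate total cost at each tier's feasible EOQ or, if the EOQ is below the tier, at the tier's minimum quantity.
Tier 1 (£78.00): EOQ = 981.8 exceeds tier's upper bound 909, so this tier is dominated.
EOQ at £67.52 = 1055.2 (feasible in tier 2): TC = 38,100×£67.52 + (38,100/1055.2)×296 + (1055.2/2)×0.30×£67.52 = £2,593,886.71.
EOQ at £64.71 = 1077.9 < 1300, so use break Q=1300: TC = 38,100×£64.71 + (38,100/1300.0)×296 + (1300.0/2)×0.30×£64.71 = £2,486,744.53.
EOQ at £63.59 = 1087.3 < 21000, so use break Q=21000: TC = 38,100×£63.59 + (38,100/21000.0)×296 + (21000.0/2)×0.30×£63.59 = £2,623,624.53.
Lowest total cost is £2,486,744.53 at Q = 1300.0.

Q* ≈ 1,300 cartridges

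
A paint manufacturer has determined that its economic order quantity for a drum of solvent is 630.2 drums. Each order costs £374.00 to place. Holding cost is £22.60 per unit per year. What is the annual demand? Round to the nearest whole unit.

The basic EOQ model gives Q* = √(2DS/H); rearrange for the unknown.
From Q* = √(2DS/H): D = Q*²H / (2S) = 630.2² × 22.6 / (2 × 374) = 11999.514.

D ≈ 12,000 drums per year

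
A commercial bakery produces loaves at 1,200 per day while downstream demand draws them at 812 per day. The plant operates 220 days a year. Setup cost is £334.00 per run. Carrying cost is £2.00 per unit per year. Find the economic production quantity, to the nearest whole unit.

Annual demand D = 812 × 220 = 178,640.
Production build-up factor (1 − d/p) = 1 − 812/1,200 = 0.3233.
Q* = √(2DS / (H(1 − d/p))) = √(2 × 178,640 × 334 / (2 × 0.3233)).
= √(119,331,520 / 0.6467) ≈ 13584.303.

Q* ≈ 13,584 loaves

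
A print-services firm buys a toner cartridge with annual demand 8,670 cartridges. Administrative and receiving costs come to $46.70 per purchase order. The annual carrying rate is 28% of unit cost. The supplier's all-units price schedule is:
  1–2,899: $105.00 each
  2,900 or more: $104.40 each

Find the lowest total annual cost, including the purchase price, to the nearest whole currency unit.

Holding cost per unit per year at price C is H = 0.28·C.
Evaluate total cost at each tier's feasible EOQ or, if the EOQ is below the tier, at the tier's minimum quantity.
EOQ at $105.00 = 166.0 (feasible in tier 1): TC = 8,670×$105.00 + (8,670/166.0)×46.7 + (166.0/2)×0.28×$105.00 = $915,229.29.
EOQ at $104.40 = 166.4 < 2900, so use break Q=2900: TC = 8,670×$104.40 + (8,670/2900.0)×46.7 + (2900.0/2)×0.28×$104.40 = $947,674.02.
Lowest total cost among the candidates is at Q = 166.0.

TC* ≈ $915,229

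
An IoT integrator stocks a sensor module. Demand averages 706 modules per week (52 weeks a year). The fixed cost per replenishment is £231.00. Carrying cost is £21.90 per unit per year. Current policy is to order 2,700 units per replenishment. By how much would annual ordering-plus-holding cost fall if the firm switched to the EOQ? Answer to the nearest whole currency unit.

Annual demand D = 706 × 52 = 36,712.
EOQ = √(2DS/H) = √(2 × 36,712 × 231 / 21.9) ≈ 880.04.
Cost at Q* = (D/Q*)S + (Q*/2)H = √(2DSH) ≈ £19,272.90.
Cost at Q = 2,700: (36,712/2,700)×231 + (2,700/2)×21.9 = £3,140.92 + £29,565.00 = £32,705.92.
Excess = £32,705.92 − £19,272.90 = £13,433.02.

Extra cost ≈ £13,433 per year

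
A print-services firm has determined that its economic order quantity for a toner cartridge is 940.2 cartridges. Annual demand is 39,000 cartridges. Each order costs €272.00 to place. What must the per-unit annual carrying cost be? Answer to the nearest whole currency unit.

H ≈ €24

Squaring Q* = √(2DS/H) gives Q*² = 2DS/H.
From Q* = √(2DS/H): H = 2DS / Q*² = 2 × 39,000 × 272 / 940.2² = 24.0007.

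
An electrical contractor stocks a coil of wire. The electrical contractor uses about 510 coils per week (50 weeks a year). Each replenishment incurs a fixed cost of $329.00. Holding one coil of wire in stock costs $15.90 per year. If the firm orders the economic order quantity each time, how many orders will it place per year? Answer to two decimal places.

Annual demand D = 510 × 50 = 25,500.
EOQ = √(2DS/H) = √(2 × 25,500 × 329 / 15.9) ≈ 1027.27.
Orders per year = D / Q* = 25,500 / 1027.27 ≈ 24.823.

N ≈ 24.82 orders per year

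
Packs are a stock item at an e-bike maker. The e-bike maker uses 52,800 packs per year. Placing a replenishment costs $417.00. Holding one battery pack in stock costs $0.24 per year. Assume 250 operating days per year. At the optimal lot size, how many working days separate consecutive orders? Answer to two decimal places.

The optimal lot size = √(2DS/H) = √(2 × 52,800 × 417 / 0.24) ≈ 13545.48.
Cycle time = Q*/D × 250 = 13545.48 / 52,800 × 250 ≈ 64.136 days.

T ≈ 64.14 days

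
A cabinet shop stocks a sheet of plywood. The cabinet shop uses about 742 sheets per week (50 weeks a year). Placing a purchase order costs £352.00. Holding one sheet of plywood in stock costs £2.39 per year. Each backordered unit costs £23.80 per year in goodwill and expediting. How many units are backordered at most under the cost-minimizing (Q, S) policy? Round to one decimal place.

Annual demand D = 742 × 50 = 37,100.
With planned backorders, Q* = √(2DS/H) · √((H+B)/B).
√(2DS/H) = √(2 × 37,100 × 352 / 2.39) = 3305.783.
√((H+B)/B) = √((2.39+23.8)/23.8) = 1.0490.
Q* ≈ 3467.797.
S* = Q* · H/(H+B) = 3467.797 × 2.39/26.19 ≈ 316.458.

S* ≈ 316.5 sheets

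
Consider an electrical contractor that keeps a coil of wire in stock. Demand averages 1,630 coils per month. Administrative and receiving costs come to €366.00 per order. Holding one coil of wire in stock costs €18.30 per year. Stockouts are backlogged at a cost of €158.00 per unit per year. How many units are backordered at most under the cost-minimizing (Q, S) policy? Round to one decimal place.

S* ≈ 97.0 coils

Annual demand D = 1,630 × 12 = 19,560.
With planned backorders, Q* = √(2DS/H) · √((H+B)/B).
√(2DS/H) = √(2 × 19,560 × 366 / 18.3) = 884.534.
√((H+B)/B) = √((18.3+158)/158) = 1.0563.
Q* ≈ 934.355.
S* = Q* · H/(H+B) = 934.355 × 18.3/176.3 ≈ 96.986.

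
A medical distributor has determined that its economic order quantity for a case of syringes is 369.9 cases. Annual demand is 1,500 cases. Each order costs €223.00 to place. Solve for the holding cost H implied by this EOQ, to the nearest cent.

The basic EOQ model gives Q* = √(2DS/H); rearrange for the unknown.
From Q* = √(2DS/H): H = 2DS / Q*² = 2 × 1,500 × 223 / 369.9² = 4.8894.

H ≈ €4.89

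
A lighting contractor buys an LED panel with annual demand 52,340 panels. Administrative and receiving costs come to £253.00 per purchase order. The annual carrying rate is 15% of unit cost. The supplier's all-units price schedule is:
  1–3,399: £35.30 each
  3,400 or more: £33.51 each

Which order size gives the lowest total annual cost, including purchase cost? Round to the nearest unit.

Holding cost per unit per year at price C is H = 0.15·C.
Evaluate total cost at each tier's feasible EOQ or, if the EOQ is below the tier, at the tier's minimum quantity.
EOQ at £35.30 = 2236.4 (feasible in tier 1): TC = 52,340×£35.30 + (52,340/2236.4)×253 + (2236.4/2)×0.15×£35.30 = £1,859,444.00.
EOQ at £33.51 = 2295.4 < 3400, so use break Q=3400: TC = 52,340×£33.51 + (52,340/3400.0)×253 + (3400.0/2)×0.15×£33.51 = £1,766,353.16.
Lowest total cost is £1,766,353.16 at Q = 3400.0.

Q* ≈ 3,400 panels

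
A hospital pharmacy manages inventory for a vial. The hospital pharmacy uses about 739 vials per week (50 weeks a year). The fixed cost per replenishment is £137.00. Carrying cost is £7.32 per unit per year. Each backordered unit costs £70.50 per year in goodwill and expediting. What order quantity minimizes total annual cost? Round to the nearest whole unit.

Annual demand D = 739 × 50 = 36,950.
With planned backorders, Q* = √(2DS/H) · √((H+B)/B).
√(2DS/H) = √(2 × 36,950 × 137 / 7.32) = 1176.053.
√((H+B)/B) = √((7.32+70.5)/70.5) = 1.0506.
Q* ≈ 1235.600.

Q* ≈ 1,236 vials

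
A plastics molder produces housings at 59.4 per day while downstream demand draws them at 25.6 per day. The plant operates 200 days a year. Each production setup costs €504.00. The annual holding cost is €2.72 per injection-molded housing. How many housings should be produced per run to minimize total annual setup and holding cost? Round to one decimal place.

Q* ≈ 1,826.1 housings

Annual demand D = 25.6 × 200 = 5,120.
Production build-up factor (1 − d/p) = 1 − 25.6/59.4 = 0.5690.
Q* = √(2DS / (H(1 − d/p))) = √(2 × 5,120 × 504 / (2.72 × 0.5690)).
= √(5,160,960 / 1.5477) ≈ 1826.063.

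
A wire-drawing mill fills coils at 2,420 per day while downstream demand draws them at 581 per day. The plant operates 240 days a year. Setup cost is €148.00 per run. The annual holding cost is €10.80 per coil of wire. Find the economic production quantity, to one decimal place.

Annual demand D = 581 × 240 = 139,440.
Production build-up factor (1 − d/p) = 1 − 581/2,420 = 0.7599.
Q* = √(2DS / (H(1 − d/p))) = √(2 × 139,440 × 148 / (10.8 × 0.7599)).
= √(41,274,240 / 8.2071) ≈ 2242.562.

Q* ≈ 2,242.6 coils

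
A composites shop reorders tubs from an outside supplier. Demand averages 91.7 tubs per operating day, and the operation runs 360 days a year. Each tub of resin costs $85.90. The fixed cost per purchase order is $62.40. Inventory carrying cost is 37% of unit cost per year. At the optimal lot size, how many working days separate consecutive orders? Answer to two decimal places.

Annual demand D = 91.7 × 360 = 33,012.
Holding cost H = 0.37 × $85.90 = $31.7830 per unit per year.
Q* = √(2DS/H) = √(2 × 33,012 × 62.4 / 31.783) ≈ 360.04.
Cycle time = Q*/D × 360 = 360.04 / 33,012 × 360 ≈ 3.926 days.

T ≈ 3.93 days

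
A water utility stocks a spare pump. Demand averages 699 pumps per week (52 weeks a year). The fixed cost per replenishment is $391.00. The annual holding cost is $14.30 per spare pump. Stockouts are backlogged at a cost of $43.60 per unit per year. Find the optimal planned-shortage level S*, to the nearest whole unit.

Annual demand D = 699 × 52 = 36,348.
With planned backorders, Q* = √(2DS/H) · √((H+B)/B).
√(2DS/H) = √(2 × 36,348 × 391 / 14.3) = 1409.859.
√((H+B)/B) = √((14.3+43.6)/43.6) = 1.1524.
Q* ≈ 1624.694.
S* = Q* · H/(H+B) = 1624.694 × 14.3/57.9 ≈ 401.263.

S* ≈ 401 pumps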